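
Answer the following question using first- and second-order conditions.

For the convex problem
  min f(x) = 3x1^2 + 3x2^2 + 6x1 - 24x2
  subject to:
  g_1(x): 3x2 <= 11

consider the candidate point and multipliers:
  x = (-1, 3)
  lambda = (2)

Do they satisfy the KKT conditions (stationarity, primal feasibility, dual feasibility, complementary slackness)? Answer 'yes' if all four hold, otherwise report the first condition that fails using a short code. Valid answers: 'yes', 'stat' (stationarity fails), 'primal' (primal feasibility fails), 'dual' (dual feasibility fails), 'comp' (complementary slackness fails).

Gradient of f: grad f(x) = Q x + c = (0, -6)
Constraint values g_i(x) = a_i^T x - b_i:
  g_1((-1, 3)) = -2
Stationarity residual: grad f(x) + sum_i lambda_i a_i = (0, 0)
  -> stationarity OK
Primal feasibility (all g_i <= 0): OK
Dual feasibility (all lambda_i >= 0): OK
Complementary slackness (lambda_i * g_i(x) = 0 for all i): FAILS

Verdict: the first failing condition is complementary_slackness -> comp.

comp


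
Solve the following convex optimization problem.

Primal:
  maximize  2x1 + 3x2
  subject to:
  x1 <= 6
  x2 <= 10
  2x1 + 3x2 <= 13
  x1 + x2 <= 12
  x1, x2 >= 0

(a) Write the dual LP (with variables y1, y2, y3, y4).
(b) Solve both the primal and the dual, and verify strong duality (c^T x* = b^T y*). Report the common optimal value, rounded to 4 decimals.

The standard primal-dual pair for 'max c^T x s.t. A x <= b, x >= 0' is:
  Dual:  min b^T y  s.t.  A^T y >= c,  y >= 0.

So the dual LP is:
  minimize  6y1 + 10y2 + 13y3 + 12y4
  subject to:
    y1 + 2y3 + y4 >= 2
    y2 + 3y3 + y4 >= 3
    y1, y2, y3, y4 >= 0

Solving the primal: x* = (0, 4.3333).
  primal value c^T x* = 13.
Solving the dual: y* = (0, 0, 1, 0).
  dual value b^T y* = 13.
Strong duality: c^T x* = b^T y*. Confirmed.

13


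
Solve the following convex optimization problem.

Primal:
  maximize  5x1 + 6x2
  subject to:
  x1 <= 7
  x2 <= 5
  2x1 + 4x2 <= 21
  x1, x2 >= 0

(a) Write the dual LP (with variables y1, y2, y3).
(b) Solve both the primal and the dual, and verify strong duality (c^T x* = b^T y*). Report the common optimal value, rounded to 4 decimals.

The standard primal-dual pair for 'max c^T x s.t. A x <= b, x >= 0' is:
  Dual:  min b^T y  s.t.  A^T y >= c,  y >= 0.

So the dual LP is:
  minimize  7y1 + 5y2 + 21y3
  subject to:
    y1 + 2y3 >= 5
    y2 + 4y3 >= 6
    y1, y2, y3 >= 0

Solving the primal: x* = (7, 1.75).
  primal value c^T x* = 45.5.
Solving the dual: y* = (2, 0, 1.5).
  dual value b^T y* = 45.5.
Strong duality: c^T x* = b^T y*. Confirmed.

45.5


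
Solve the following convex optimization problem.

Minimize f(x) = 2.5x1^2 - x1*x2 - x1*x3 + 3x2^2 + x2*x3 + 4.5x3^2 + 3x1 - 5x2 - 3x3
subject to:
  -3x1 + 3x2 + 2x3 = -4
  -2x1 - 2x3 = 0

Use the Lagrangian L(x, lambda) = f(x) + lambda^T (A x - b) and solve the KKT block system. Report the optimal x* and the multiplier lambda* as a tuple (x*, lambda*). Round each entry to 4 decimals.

Form the Lagrangian:
  L(x, lambda) = (1/2) x^T Q x + c^T x + lambda^T (A x - b)
Stationarity (grad_x L = 0): Q x + c + A^T lambda = 0.
Primal feasibility: A x = b.

This gives the KKT block system:
  [ Q   A^T ] [ x     ]   [-c ]
  [ A    0  ] [ lambda ] = [ b ]

Solving the linear system:
  x*      = (0.5, -0.5, -0.5)
  lambda* = (3, -1.25)
  f(x*)   = 8.75

x* = (0.5, -0.5, -0.5), lambda* = (3, -1.25)


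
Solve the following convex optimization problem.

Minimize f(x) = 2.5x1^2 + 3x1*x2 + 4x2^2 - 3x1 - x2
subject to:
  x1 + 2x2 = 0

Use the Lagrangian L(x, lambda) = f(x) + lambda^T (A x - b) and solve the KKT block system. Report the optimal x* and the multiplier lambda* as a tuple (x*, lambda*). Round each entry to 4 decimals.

Form the Lagrangian:
  L(x, lambda) = (1/2) x^T Q x + c^T x + lambda^T (A x - b)
Stationarity (grad_x L = 0): Q x + c + A^T lambda = 0.
Primal feasibility: A x = b.

This gives the KKT block system:
  [ Q   A^T ] [ x     ]   [-c ]
  [ A    0  ] [ lambda ] = [ b ]

Solving the linear system:
  x*      = (0.625, -0.3125)
  lambda* = (0.8125)
  f(x*)   = -0.7812

x* = (0.625, -0.3125), lambda* = (0.8125)


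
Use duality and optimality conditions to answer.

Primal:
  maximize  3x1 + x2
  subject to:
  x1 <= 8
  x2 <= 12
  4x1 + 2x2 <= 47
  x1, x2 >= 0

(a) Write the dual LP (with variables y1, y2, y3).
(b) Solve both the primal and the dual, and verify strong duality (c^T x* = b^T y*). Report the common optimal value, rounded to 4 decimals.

The standard primal-dual pair for 'max c^T x s.t. A x <= b, x >= 0' is:
  Dual:  min b^T y  s.t.  A^T y >= c,  y >= 0.

So the dual LP is:
  minimize  8y1 + 12y2 + 47y3
  subject to:
    y1 + 4y3 >= 3
    y2 + 2y3 >= 1
    y1, y2, y3 >= 0

Solving the primal: x* = (8, 7.5).
  primal value c^T x* = 31.5.
Solving the dual: y* = (1, 0, 0.5).
  dual value b^T y* = 31.5.
Strong duality: c^T x* = b^T y*. Confirmed.

31.5


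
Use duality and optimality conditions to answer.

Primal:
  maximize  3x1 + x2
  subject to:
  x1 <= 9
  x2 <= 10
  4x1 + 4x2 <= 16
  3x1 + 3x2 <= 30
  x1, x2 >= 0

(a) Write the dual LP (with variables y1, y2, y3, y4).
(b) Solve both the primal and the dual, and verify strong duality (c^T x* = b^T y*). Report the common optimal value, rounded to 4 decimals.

The standard primal-dual pair for 'max c^T x s.t. A x <= b, x >= 0' is:
  Dual:  min b^T y  s.t.  A^T y >= c,  y >= 0.

So the dual LP is:
  minimize  9y1 + 10y2 + 16y3 + 30y4
  subject to:
    y1 + 4y3 + 3y4 >= 3
    y2 + 4y3 + 3y4 >= 1
    y1, y2, y3, y4 >= 0

Solving the primal: x* = (4, 0).
  primal value c^T x* = 12.
Solving the dual: y* = (0, 0, 0.75, 0).
  dual value b^T y* = 12.
Strong duality: c^T x* = b^T y*. Confirmed.

12


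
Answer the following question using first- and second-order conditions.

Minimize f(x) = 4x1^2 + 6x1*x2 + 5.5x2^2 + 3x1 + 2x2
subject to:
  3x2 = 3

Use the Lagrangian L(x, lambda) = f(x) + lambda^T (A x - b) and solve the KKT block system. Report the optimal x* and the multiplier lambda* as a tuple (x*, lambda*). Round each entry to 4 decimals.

Form the Lagrangian:
  L(x, lambda) = (1/2) x^T Q x + c^T x + lambda^T (A x - b)
Stationarity (grad_x L = 0): Q x + c + A^T lambda = 0.
Primal feasibility: A x = b.

This gives the KKT block system:
  [ Q   A^T ] [ x     ]   [-c ]
  [ A    0  ] [ lambda ] = [ b ]

Solving the linear system:
  x*      = (-1.125, 1)
  lambda* = (-2.0833)
  f(x*)   = 2.4375

x* = (-1.125, 1), lambda* = (-2.0833)


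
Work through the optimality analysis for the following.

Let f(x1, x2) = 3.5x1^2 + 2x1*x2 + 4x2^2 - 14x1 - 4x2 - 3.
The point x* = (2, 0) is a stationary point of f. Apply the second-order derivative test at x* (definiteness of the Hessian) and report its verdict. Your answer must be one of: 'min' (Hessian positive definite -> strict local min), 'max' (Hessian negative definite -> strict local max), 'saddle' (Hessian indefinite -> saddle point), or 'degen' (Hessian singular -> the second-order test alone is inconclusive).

Compute the Hessian H = grad^2 f:
  H = [[7, 2], [2, 8]]
Verify stationarity: grad f(x*) = H x* + g = (0, 0).
Eigenvalues of H: 5.4384, 9.5616.
Both eigenvalues > 0, so H is positive definite -> x* is a strict local min.

min


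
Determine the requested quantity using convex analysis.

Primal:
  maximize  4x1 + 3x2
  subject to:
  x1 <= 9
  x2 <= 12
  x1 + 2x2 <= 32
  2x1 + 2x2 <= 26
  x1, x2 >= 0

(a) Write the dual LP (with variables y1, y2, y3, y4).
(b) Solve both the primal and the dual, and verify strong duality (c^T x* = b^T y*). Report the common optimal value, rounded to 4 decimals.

The standard primal-dual pair for 'max c^T x s.t. A x <= b, x >= 0' is:
  Dual:  min b^T y  s.t.  A^T y >= c,  y >= 0.

So the dual LP is:
  minimize  9y1 + 12y2 + 32y3 + 26y4
  subject to:
    y1 + y3 + 2y4 >= 4
    y2 + 2y3 + 2y4 >= 3
    y1, y2, y3, y4 >= 0

Solving the primal: x* = (9, 4).
  primal value c^T x* = 48.
Solving the dual: y* = (1, 0, 0, 1.5).
  dual value b^T y* = 48.
Strong duality: c^T x* = b^T y*. Confirmed.

48


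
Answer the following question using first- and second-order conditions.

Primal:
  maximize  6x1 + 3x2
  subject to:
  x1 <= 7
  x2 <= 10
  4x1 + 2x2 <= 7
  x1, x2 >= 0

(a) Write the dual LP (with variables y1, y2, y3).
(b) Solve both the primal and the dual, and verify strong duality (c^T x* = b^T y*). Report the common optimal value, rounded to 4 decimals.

The standard primal-dual pair for 'max c^T x s.t. A x <= b, x >= 0' is:
  Dual:  min b^T y  s.t.  A^T y >= c,  y >= 0.

So the dual LP is:
  minimize  7y1 + 10y2 + 7y3
  subject to:
    y1 + 4y3 >= 6
    y2 + 2y3 >= 3
    y1, y2, y3 >= 0

Solving the primal: x* = (1.75, 0).
  primal value c^T x* = 10.5.
Solving the dual: y* = (0, 0, 1.5).
  dual value b^T y* = 10.5.
Strong duality: c^T x* = b^T y*. Confirmed.

10.5


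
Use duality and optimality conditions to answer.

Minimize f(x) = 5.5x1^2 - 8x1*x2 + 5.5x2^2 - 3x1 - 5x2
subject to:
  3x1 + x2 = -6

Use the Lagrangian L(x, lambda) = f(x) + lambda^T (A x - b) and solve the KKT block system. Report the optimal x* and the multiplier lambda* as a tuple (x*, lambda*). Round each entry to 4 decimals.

Form the Lagrangian:
  L(x, lambda) = (1/2) x^T Q x + c^T x + lambda^T (A x - b)
Stationarity (grad_x L = 0): Q x + c + A^T lambda = 0.
Primal feasibility: A x = b.

This gives the KKT block system:
  [ Q   A^T ] [ x     ]   [-c ]
  [ A    0  ] [ lambda ] = [ b ]

Solving the linear system:
  x*      = (-1.6329, -1.1013)
  lambda* = (4.0506)
  f(x*)   = 17.3544

x* = (-1.6329, -1.1013), lambda* = (4.0506)


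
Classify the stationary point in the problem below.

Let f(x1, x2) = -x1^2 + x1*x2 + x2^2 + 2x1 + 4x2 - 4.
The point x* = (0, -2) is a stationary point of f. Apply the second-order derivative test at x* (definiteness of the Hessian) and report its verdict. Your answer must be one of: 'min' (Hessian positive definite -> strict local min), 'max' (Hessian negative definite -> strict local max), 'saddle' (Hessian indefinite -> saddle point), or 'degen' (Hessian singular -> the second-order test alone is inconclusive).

Compute the Hessian H = grad^2 f:
  H = [[-2, 1], [1, 2]]
Verify stationarity: grad f(x*) = H x* + g = (0, 0).
Eigenvalues of H: -2.2361, 2.2361.
Eigenvalues have mixed signs, so H is indefinite -> x* is a saddle point.

saddle


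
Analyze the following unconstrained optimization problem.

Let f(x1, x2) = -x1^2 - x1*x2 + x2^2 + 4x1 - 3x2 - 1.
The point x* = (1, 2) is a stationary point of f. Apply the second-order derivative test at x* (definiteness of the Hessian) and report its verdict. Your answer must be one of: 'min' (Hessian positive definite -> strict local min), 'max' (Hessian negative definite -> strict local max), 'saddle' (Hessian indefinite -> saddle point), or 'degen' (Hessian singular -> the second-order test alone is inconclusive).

Compute the Hessian H = grad^2 f:
  H = [[-2, -1], [-1, 2]]
Verify stationarity: grad f(x*) = H x* + g = (0, 0).
Eigenvalues of H: -2.2361, 2.2361.
Eigenvalues have mixed signs, so H is indefinite -> x* is a saddle point.

saddle


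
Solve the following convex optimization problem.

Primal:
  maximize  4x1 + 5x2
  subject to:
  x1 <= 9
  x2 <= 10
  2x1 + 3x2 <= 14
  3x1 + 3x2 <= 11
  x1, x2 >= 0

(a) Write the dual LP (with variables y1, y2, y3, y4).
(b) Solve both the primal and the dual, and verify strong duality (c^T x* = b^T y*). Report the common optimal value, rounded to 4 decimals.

The standard primal-dual pair for 'max c^T x s.t. A x <= b, x >= 0' is:
  Dual:  min b^T y  s.t.  A^T y >= c,  y >= 0.

So the dual LP is:
  minimize  9y1 + 10y2 + 14y3 + 11y4
  subject to:
    y1 + 2y3 + 3y4 >= 4
    y2 + 3y3 + 3y4 >= 5
    y1, y2, y3, y4 >= 0

Solving the primal: x* = (0, 3.6667).
  primal value c^T x* = 18.3333.
Solving the dual: y* = (0, 0, 0, 1.6667).
  dual value b^T y* = 18.3333.
Strong duality: c^T x* = b^T y*. Confirmed.

18.3333


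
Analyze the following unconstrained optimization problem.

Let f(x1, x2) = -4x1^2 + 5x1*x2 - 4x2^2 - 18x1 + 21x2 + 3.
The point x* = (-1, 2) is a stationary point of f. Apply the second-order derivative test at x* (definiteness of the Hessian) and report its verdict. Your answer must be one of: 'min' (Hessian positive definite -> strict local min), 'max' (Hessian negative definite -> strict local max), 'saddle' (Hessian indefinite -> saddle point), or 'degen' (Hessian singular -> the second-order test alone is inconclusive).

Compute the Hessian H = grad^2 f:
  H = [[-8, 5], [5, -8]]
Verify stationarity: grad f(x*) = H x* + g = (0, 0).
Eigenvalues of H: -13, -3.
Both eigenvalues < 0, so H is negative definite -> x* is a strict local max.

max


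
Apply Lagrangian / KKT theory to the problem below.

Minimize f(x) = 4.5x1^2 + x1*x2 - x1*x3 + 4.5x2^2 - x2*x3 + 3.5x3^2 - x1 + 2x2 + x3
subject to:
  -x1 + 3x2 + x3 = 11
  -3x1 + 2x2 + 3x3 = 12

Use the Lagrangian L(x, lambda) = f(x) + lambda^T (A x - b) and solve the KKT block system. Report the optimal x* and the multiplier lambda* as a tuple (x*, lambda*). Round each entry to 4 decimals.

Form the Lagrangian:
  L(x, lambda) = (1/2) x^T Q x + c^T x + lambda^T (A x - b)
Stationarity (grad_x L = 0): Q x + c + A^T lambda = 0.
Primal feasibility: A x = b.

This gives the KKT block system:
  [ Q   A^T ] [ x     ]   [-c ]
  [ A    0  ] [ lambda ] = [ b ]

Solving the linear system:
  x*      = (-0.8571, 3, 1.1429)
  lambda* = (-9.6122, 0.9184)
  f(x*)   = 51.3571

x* = (-0.8571, 3, 1.1429), lambda* = (-9.6122, 0.9184)


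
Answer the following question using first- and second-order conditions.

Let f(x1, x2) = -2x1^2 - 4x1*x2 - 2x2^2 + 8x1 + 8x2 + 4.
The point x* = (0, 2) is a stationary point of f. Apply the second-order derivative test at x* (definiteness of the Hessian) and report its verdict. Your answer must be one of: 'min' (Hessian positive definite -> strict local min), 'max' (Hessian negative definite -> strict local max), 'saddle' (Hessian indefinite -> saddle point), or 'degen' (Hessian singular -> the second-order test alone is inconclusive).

Compute the Hessian H = grad^2 f:
  H = [[-4, -4], [-4, -4]]
Verify stationarity: grad f(x*) = H x* + g = (0, 0).
Eigenvalues of H: -8, 0.
H has a zero eigenvalue (singular; negative semidefinite but not definite), so H is neither positive definite, negative definite, nor indefinite. The second-order test alone is inconclusive -> degen.
(Indeed, f is constant along the null direction of H through x*, so x* is not a strict local extremum.)

degen


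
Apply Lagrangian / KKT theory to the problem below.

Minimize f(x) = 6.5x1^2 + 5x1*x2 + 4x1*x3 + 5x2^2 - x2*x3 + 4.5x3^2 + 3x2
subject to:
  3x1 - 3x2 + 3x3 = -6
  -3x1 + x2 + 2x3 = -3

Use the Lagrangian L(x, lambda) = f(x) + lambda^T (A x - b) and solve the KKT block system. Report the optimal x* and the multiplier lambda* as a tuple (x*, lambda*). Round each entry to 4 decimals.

Form the Lagrangian:
  L(x, lambda) = (1/2) x^T Q x + c^T x + lambda^T (A x - b)
Stationarity (grad_x L = 0): Q x + c + A^T lambda = 0.
Primal feasibility: A x = b.

This gives the KKT block system:
  [ Q   A^T ] [ x     ]   [-c ]
  [ A    0  ] [ lambda ] = [ b ]

Solving the linear system:
  x*      = (0.0293, 0.3821, -1.6472)
  lambda* = (3.5909, 2.1583)
  f(x*)   = 14.5835

x* = (0.0293, 0.3821, -1.6472), lambda* = (3.5909, 2.1583)


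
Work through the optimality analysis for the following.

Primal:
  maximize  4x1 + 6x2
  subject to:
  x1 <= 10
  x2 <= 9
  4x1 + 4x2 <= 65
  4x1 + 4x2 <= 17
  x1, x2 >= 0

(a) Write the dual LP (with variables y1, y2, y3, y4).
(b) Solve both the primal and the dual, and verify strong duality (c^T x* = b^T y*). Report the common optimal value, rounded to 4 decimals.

The standard primal-dual pair for 'max c^T x s.t. A x <= b, x >= 0' is:
  Dual:  min b^T y  s.t.  A^T y >= c,  y >= 0.

So the dual LP is:
  minimize  10y1 + 9y2 + 65y3 + 17y4
  subject to:
    y1 + 4y3 + 4y4 >= 4
    y2 + 4y3 + 4y4 >= 6
    y1, y2, y3, y4 >= 0

Solving the primal: x* = (0, 4.25).
  primal value c^T x* = 25.5.
Solving the dual: y* = (0, 0, 0, 1.5).
  dual value b^T y* = 25.5.
Strong duality: c^T x* = b^T y*. Confirmed.

25.5


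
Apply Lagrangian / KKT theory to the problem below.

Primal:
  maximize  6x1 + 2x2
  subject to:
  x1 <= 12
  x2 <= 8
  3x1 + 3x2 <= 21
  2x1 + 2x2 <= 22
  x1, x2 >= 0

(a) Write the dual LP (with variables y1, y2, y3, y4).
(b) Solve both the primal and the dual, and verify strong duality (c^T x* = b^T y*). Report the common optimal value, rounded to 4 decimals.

The standard primal-dual pair for 'max c^T x s.t. A x <= b, x >= 0' is:
  Dual:  min b^T y  s.t.  A^T y >= c,  y >= 0.

So the dual LP is:
  minimize  12y1 + 8y2 + 21y3 + 22y4
  subject to:
    y1 + 3y3 + 2y4 >= 6
    y2 + 3y3 + 2y4 >= 2
    y1, y2, y3, y4 >= 0

Solving the primal: x* = (7, 0).
  primal value c^T x* = 42.
Solving the dual: y* = (0, 0, 2, 0).
  dual value b^T y* = 42.
Strong duality: c^T x* = b^T y*. Confirmed.

42


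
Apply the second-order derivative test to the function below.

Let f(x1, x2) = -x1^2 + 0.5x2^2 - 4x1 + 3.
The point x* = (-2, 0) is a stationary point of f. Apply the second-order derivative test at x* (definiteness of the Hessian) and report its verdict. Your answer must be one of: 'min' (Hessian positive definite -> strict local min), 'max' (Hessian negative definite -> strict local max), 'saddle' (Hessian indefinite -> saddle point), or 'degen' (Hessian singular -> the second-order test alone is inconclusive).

Compute the Hessian H = grad^2 f:
  H = [[-2, 0], [0, 1]]
Verify stationarity: grad f(x*) = H x* + g = (0, 0).
Eigenvalues of H: -2, 1.
Eigenvalues have mixed signs, so H is indefinite -> x* is a saddle point.

saddle


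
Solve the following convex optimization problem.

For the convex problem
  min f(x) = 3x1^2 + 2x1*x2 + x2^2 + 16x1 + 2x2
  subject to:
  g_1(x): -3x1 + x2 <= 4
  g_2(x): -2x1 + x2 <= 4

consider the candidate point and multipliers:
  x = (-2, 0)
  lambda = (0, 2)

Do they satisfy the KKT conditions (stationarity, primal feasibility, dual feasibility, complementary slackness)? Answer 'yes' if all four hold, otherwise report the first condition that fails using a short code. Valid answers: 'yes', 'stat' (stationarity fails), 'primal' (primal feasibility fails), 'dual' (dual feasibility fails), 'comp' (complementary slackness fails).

Gradient of f: grad f(x) = Q x + c = (4, -2)
Constraint values g_i(x) = a_i^T x - b_i:
  g_1((-2, 0)) = 2
  g_2((-2, 0)) = 0
Stationarity residual: grad f(x) + sum_i lambda_i a_i = (0, 0)
  -> stationarity OK
Primal feasibility (all g_i <= 0): FAILS
Dual feasibility (all lambda_i >= 0): OK
Complementary slackness (lambda_i * g_i(x) = 0 for all i): OK

Verdict: the first failing condition is primal_feasibility -> primal.

primal


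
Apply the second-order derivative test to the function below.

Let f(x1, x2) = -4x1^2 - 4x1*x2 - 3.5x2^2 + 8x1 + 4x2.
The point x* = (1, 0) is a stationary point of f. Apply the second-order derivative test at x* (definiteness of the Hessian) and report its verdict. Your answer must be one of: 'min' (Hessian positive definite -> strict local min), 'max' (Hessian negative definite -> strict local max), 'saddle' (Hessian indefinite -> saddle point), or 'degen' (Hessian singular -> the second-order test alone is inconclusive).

Compute the Hessian H = grad^2 f:
  H = [[-8, -4], [-4, -7]]
Verify stationarity: grad f(x*) = H x* + g = (0, 0).
Eigenvalues of H: -11.5311, -3.4689.
Both eigenvalues < 0, so H is negative definite -> x* is a strict local max.

max


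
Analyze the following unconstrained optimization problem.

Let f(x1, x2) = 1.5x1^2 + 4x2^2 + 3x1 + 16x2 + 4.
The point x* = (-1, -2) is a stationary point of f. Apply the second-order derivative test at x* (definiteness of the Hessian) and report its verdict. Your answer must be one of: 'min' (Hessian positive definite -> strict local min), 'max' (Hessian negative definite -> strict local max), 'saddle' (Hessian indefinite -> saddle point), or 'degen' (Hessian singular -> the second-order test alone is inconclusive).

Compute the Hessian H = grad^2 f:
  H = [[3, 0], [0, 8]]
Verify stationarity: grad f(x*) = H x* + g = (0, 0).
Eigenvalues of H: 3, 8.
Both eigenvalues > 0, so H is positive definite -> x* is a strict local min.

min


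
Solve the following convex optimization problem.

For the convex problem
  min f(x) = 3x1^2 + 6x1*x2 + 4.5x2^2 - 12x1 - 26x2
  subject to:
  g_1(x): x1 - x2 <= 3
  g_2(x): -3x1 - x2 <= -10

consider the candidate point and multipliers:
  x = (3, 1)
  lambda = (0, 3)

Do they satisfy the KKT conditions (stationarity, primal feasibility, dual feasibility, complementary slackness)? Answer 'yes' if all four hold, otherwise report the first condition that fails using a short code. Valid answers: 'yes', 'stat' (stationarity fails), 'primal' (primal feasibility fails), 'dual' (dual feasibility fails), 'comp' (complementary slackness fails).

Gradient of f: grad f(x) = Q x + c = (12, 1)
Constraint values g_i(x) = a_i^T x - b_i:
  g_1((3, 1)) = -1
  g_2((3, 1)) = 0
Stationarity residual: grad f(x) + sum_i lambda_i a_i = (3, -2)
  -> stationarity FAILS
Primal feasibility (all g_i <= 0): OK
Dual feasibility (all lambda_i >= 0): OK
Complementary slackness (lambda_i * g_i(x) = 0 for all i): OK

Verdict: the first failing condition is stationarity -> stat.

stat


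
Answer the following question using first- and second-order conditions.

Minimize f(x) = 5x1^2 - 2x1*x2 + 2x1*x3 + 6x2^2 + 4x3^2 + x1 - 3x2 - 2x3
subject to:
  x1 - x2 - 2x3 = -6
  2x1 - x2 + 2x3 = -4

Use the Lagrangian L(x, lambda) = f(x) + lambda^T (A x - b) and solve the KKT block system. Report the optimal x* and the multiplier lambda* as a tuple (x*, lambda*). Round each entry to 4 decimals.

Form the Lagrangian:
  L(x, lambda) = (1/2) x^T Q x + c^T x + lambda^T (A x - b)
Stationarity (grad_x L = 0): Q x + c + A^T lambda = 0.
Primal feasibility: A x = b.

This gives the KKT block system:
  [ Q   A^T ] [ x     ]   [-c ]
  [ A    0  ] [ lambda ] = [ b ]

Solving the linear system:
  x*      = (-2.5246, 1.2131, 1.1311)
  lambda* = (8.8033, 7.8033)
  f(x*)   = 37.8033

x* = (-2.5246, 1.2131, 1.1311), lambda* = (8.8033, 7.8033)


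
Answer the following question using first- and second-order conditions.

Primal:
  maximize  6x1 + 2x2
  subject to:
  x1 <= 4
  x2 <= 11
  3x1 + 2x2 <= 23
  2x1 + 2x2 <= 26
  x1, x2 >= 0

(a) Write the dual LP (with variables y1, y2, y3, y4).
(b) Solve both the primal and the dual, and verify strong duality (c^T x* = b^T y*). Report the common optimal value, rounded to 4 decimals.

The standard primal-dual pair for 'max c^T x s.t. A x <= b, x >= 0' is:
  Dual:  min b^T y  s.t.  A^T y >= c,  y >= 0.

So the dual LP is:
  minimize  4y1 + 11y2 + 23y3 + 26y4
  subject to:
    y1 + 3y3 + 2y4 >= 6
    y2 + 2y3 + 2y4 >= 2
    y1, y2, y3, y4 >= 0

Solving the primal: x* = (4, 5.5).
  primal value c^T x* = 35.
Solving the dual: y* = (3, 0, 1, 0).
  dual value b^T y* = 35.
Strong duality: c^T x* = b^T y*. Confirmed.

35


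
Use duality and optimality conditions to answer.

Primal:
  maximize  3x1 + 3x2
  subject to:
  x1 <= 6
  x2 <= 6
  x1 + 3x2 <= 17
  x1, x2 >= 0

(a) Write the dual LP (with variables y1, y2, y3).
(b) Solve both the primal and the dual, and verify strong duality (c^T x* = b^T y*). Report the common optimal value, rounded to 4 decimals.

The standard primal-dual pair for 'max c^T x s.t. A x <= b, x >= 0' is:
  Dual:  min b^T y  s.t.  A^T y >= c,  y >= 0.

So the dual LP is:
  minimize  6y1 + 6y2 + 17y3
  subject to:
    y1 + y3 >= 3
    y2 + 3y3 >= 3
    y1, y2, y3 >= 0

Solving the primal: x* = (6, 3.6667).
  primal value c^T x* = 29.
Solving the dual: y* = (2, 0, 1).
  dual value b^T y* = 29.
Strong duality: c^T x* = b^T y*. Confirmed.

29


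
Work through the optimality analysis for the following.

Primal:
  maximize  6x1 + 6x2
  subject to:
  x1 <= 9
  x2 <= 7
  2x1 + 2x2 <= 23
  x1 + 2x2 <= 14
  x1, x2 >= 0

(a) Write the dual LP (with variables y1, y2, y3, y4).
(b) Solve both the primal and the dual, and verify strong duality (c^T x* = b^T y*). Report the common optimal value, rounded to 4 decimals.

The standard primal-dual pair for 'max c^T x s.t. A x <= b, x >= 0' is:
  Dual:  min b^T y  s.t.  A^T y >= c,  y >= 0.

So the dual LP is:
  minimize  9y1 + 7y2 + 23y3 + 14y4
  subject to:
    y1 + 2y3 + y4 >= 6
    y2 + 2y3 + 2y4 >= 6
    y1, y2, y3, y4 >= 0

Solving the primal: x* = (9, 2.5).
  primal value c^T x* = 69.
Solving the dual: y* = (0, 0, 3, 0).
  dual value b^T y* = 69.
Strong duality: c^T x* = b^T y*. Confirmed.

69


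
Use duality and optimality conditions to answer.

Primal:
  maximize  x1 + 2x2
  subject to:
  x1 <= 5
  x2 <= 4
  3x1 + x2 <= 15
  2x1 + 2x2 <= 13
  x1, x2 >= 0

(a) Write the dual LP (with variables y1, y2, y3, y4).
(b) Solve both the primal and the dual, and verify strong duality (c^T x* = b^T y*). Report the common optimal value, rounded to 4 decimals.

The standard primal-dual pair for 'max c^T x s.t. A x <= b, x >= 0' is:
  Dual:  min b^T y  s.t.  A^T y >= c,  y >= 0.

So the dual LP is:
  minimize  5y1 + 4y2 + 15y3 + 13y4
  subject to:
    y1 + 3y3 + 2y4 >= 1
    y2 + y3 + 2y4 >= 2
    y1, y2, y3, y4 >= 0

Solving the primal: x* = (2.5, 4).
  primal value c^T x* = 10.5.
Solving the dual: y* = (0, 1, 0, 0.5).
  dual value b^T y* = 10.5.
Strong duality: c^T x* = b^T y*. Confirmed.

10.5


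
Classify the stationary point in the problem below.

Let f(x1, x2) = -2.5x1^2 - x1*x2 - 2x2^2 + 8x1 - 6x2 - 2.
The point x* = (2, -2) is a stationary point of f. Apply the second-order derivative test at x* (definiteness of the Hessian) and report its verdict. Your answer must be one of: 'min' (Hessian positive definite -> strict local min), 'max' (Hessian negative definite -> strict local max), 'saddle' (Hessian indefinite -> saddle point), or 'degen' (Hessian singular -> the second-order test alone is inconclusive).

Compute the Hessian H = grad^2 f:
  H = [[-5, -1], [-1, -4]]
Verify stationarity: grad f(x*) = H x* + g = (0, 0).
Eigenvalues of H: -5.618, -3.382.
Both eigenvalues < 0, so H is negative definite -> x* is a strict local max.

max


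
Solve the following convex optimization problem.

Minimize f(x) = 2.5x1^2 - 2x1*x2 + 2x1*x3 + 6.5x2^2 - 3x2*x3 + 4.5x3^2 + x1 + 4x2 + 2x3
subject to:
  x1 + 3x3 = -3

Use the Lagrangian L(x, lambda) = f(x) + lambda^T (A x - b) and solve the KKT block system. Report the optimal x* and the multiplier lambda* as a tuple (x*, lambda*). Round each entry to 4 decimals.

Form the Lagrangian:
  L(x, lambda) = (1/2) x^T Q x + c^T x + lambda^T (A x - b)
Stationarity (grad_x L = 0): Q x + c + A^T lambda = 0.
Primal feasibility: A x = b.

This gives the KKT block system:
  [ Q   A^T ] [ x     ]   [-c ]
  [ A    0  ] [ lambda ] = [ b ]

Solving the linear system:
  x*      = (-0.4078, -0.5698, -0.8641)
  lambda* = (1.6276)
  f(x*)   = 0.2337

x* = (-0.4078, -0.5698, -0.8641), lambda* = (1.6276)


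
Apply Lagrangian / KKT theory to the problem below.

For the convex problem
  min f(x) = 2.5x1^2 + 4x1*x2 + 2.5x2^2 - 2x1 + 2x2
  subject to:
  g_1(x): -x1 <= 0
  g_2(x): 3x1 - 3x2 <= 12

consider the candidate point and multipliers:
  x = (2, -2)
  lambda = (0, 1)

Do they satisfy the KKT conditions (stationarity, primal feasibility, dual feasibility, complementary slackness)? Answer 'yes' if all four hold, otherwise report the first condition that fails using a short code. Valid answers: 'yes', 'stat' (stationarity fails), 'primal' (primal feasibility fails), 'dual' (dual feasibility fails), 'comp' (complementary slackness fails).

Gradient of f: grad f(x) = Q x + c = (0, 0)
Constraint values g_i(x) = a_i^T x - b_i:
  g_1((2, -2)) = -2
  g_2((2, -2)) = 0
Stationarity residual: grad f(x) + sum_i lambda_i a_i = (3, -3)
  -> stationarity FAILS
Primal feasibility (all g_i <= 0): OK
Dual feasibility (all lambda_i >= 0): OK
Complementary slackness (lambda_i * g_i(x) = 0 for all i): OK

Verdict: the first failing condition is stationarity -> stat.

stat


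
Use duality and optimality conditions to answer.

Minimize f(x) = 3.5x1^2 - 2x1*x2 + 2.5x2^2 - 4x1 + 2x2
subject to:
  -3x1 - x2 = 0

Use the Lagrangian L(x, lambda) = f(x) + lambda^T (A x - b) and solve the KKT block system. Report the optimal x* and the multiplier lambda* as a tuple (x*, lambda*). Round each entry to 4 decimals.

Form the Lagrangian:
  L(x, lambda) = (1/2) x^T Q x + c^T x + lambda^T (A x - b)
Stationarity (grad_x L = 0): Q x + c + A^T lambda = 0.
Primal feasibility: A x = b.

This gives the KKT block system:
  [ Q   A^T ] [ x     ]   [-c ]
  [ A    0  ] [ lambda ] = [ b ]

Solving the linear system:
  x*      = (0.1562, -0.4688)
  lambda* = (-0.6562)
  f(x*)   = -0.7812

x* = (0.1562, -0.4688), lambda* = (-0.6562)


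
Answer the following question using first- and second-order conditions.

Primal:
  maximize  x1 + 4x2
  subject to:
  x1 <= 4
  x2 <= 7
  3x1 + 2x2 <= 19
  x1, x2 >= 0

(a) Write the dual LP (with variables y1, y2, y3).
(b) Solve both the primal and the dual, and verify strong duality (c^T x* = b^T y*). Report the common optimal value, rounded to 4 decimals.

The standard primal-dual pair for 'max c^T x s.t. A x <= b, x >= 0' is:
  Dual:  min b^T y  s.t.  A^T y >= c,  y >= 0.

So the dual LP is:
  minimize  4y1 + 7y2 + 19y3
  subject to:
    y1 + 3y3 >= 1
    y2 + 2y3 >= 4
    y1, y2, y3 >= 0

Solving the primal: x* = (1.6667, 7).
  primal value c^T x* = 29.6667.
Solving the dual: y* = (0, 3.3333, 0.3333).
  dual value b^T y* = 29.6667.
Strong duality: c^T x* = b^T y*. Confirmed.

29.6667


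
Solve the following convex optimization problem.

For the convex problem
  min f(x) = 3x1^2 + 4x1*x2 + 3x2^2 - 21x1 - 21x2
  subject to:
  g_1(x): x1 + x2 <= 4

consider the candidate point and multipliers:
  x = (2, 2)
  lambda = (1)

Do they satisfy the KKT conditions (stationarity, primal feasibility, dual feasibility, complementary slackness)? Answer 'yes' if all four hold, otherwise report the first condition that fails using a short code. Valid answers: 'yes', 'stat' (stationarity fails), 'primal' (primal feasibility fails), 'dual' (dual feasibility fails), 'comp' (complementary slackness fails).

Gradient of f: grad f(x) = Q x + c = (-1, -1)
Constraint values g_i(x) = a_i^T x - b_i:
  g_1((2, 2)) = 0
Stationarity residual: grad f(x) + sum_i lambda_i a_i = (0, 0)
  -> stationarity OK
Primal feasibility (all g_i <= 0): OK
Dual feasibility (all lambda_i >= 0): OK
Complementary slackness (lambda_i * g_i(x) = 0 for all i): OK

Verdict: yes, KKT holds.

yes


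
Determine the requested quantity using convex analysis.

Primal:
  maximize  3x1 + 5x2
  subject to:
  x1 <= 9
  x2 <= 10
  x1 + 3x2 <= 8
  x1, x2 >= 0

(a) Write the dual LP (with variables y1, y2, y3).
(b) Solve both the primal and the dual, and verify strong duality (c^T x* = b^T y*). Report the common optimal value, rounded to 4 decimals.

The standard primal-dual pair for 'max c^T x s.t. A x <= b, x >= 0' is:
  Dual:  min b^T y  s.t.  A^T y >= c,  y >= 0.

So the dual LP is:
  minimize  9y1 + 10y2 + 8y3
  subject to:
    y1 + y3 >= 3
    y2 + 3y3 >= 5
    y1, y2, y3 >= 0

Solving the primal: x* = (8, 0).
  primal value c^T x* = 24.
Solving the dual: y* = (0, 0, 3).
  dual value b^T y* = 24.
Strong duality: c^T x* = b^T y*. Confirmed.

24


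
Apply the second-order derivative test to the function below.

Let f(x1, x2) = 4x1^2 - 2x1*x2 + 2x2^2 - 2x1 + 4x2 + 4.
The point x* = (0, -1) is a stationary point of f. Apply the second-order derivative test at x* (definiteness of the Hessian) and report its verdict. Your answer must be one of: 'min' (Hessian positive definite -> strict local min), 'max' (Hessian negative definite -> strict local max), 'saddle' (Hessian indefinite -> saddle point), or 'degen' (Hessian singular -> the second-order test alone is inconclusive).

Compute the Hessian H = grad^2 f:
  H = [[8, -2], [-2, 4]]
Verify stationarity: grad f(x*) = H x* + g = (0, 0).
Eigenvalues of H: 3.1716, 8.8284.
Both eigenvalues > 0, so H is positive definite -> x* is a strict local min.

min


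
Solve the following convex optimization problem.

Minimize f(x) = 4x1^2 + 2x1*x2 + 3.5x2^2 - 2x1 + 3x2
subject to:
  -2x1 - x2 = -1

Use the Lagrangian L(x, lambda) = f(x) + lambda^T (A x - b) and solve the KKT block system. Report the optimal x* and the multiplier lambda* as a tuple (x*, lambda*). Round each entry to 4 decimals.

Form the Lagrangian:
  L(x, lambda) = (1/2) x^T Q x + c^T x + lambda^T (A x - b)
Stationarity (grad_x L = 0): Q x + c + A^T lambda = 0.
Primal feasibility: A x = b.

This gives the KKT block system:
  [ Q   A^T ] [ x     ]   [-c ]
  [ A    0  ] [ lambda ] = [ b ]

Solving the linear system:
  x*      = (0.7143, -0.4286)
  lambda* = (1.4286)
  f(x*)   = -0.6429

x* = (0.7143, -0.4286), lambda* = (1.4286)


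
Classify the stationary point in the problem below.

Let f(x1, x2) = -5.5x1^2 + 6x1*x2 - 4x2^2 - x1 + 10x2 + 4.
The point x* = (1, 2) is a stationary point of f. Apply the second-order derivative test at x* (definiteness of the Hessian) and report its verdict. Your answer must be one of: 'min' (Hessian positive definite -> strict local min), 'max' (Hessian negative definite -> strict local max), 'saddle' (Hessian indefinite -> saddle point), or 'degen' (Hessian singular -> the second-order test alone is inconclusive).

Compute the Hessian H = grad^2 f:
  H = [[-11, 6], [6, -8]]
Verify stationarity: grad f(x*) = H x* + g = (0, 0).
Eigenvalues of H: -15.6847, -3.3153.
Both eigenvalues < 0, so H is negative definite -> x* is a strict local max.

max


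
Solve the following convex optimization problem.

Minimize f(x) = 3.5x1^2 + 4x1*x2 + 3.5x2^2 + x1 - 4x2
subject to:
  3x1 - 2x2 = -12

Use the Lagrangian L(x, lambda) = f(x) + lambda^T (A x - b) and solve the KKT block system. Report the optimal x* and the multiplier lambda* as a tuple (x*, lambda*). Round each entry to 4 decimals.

Form the Lagrangian:
  L(x, lambda) = (1/2) x^T Q x + c^T x + lambda^T (A x - b)
Stationarity (grad_x L = 0): Q x + c + A^T lambda = 0.
Primal feasibility: A x = b.

This gives the KKT block system:
  [ Q   A^T ] [ x     ]   [-c ]
  [ A    0  ] [ lambda ] = [ b ]

Solving the linear system:
  x*      = (-2.3597, 2.4604)
  lambda* = (1.8921)
  f(x*)   = 5.2518

x* = (-2.3597, 2.4604), lambda* = (1.8921)


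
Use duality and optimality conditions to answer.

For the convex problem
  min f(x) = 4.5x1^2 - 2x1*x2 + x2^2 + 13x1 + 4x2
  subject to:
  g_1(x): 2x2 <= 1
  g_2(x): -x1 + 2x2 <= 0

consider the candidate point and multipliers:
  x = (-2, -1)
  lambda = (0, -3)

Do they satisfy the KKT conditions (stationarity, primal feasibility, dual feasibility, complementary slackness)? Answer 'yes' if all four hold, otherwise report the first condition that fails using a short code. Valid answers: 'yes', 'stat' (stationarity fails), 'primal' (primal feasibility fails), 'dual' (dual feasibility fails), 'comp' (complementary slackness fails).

Gradient of f: grad f(x) = Q x + c = (-3, 6)
Constraint values g_i(x) = a_i^T x - b_i:
  g_1((-2, -1)) = -3
  g_2((-2, -1)) = 0
Stationarity residual: grad f(x) + sum_i lambda_i a_i = (0, 0)
  -> stationarity OK
Primal feasibility (all g_i <= 0): OK
Dual feasibility (all lambda_i >= 0): FAILS
Complementary slackness (lambda_i * g_i(x) = 0 for all i): OK

Verdict: the first failing condition is dual_feasibility -> dual.

dual


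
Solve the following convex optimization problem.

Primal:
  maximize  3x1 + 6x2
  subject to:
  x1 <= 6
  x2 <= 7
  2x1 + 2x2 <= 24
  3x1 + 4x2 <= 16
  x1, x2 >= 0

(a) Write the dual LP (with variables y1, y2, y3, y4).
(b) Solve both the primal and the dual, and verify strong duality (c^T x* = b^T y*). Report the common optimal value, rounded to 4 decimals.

The standard primal-dual pair for 'max c^T x s.t. A x <= b, x >= 0' is:
  Dual:  min b^T y  s.t.  A^T y >= c,  y >= 0.

So the dual LP is:
  minimize  6y1 + 7y2 + 24y3 + 16y4
  subject to:
    y1 + 2y3 + 3y4 >= 3
    y2 + 2y3 + 4y4 >= 6
    y1, y2, y3, y4 >= 0

Solving the primal: x* = (0, 4).
  primal value c^T x* = 24.
Solving the dual: y* = (0, 0, 0, 1.5).
  dual value b^T y* = 24.
Strong duality: c^T x* = b^T y*. Confirmed.

24


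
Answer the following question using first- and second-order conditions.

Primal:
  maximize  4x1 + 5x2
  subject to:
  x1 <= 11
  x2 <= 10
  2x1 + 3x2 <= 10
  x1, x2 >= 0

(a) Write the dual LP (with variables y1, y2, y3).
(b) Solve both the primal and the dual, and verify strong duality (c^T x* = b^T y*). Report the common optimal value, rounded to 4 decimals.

The standard primal-dual pair for 'max c^T x s.t. A x <= b, x >= 0' is:
  Dual:  min b^T y  s.t.  A^T y >= c,  y >= 0.

So the dual LP is:
  minimize  11y1 + 10y2 + 10y3
  subject to:
    y1 + 2y3 >= 4
    y2 + 3y3 >= 5
    y1, y2, y3 >= 0

Solving the primal: x* = (5, 0).
  primal value c^T x* = 20.
Solving the dual: y* = (0, 0, 2).
  dual value b^T y* = 20.
Strong duality: c^T x* = b^T y*. Confirmed.

20


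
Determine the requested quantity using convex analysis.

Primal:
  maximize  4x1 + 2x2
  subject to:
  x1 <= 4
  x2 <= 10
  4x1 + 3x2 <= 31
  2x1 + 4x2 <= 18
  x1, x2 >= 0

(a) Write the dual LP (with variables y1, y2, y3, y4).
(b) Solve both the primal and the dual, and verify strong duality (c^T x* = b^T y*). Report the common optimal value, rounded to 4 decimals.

The standard primal-dual pair for 'max c^T x s.t. A x <= b, x >= 0' is:
  Dual:  min b^T y  s.t.  A^T y >= c,  y >= 0.

So the dual LP is:
  minimize  4y1 + 10y2 + 31y3 + 18y4
  subject to:
    y1 + 4y3 + 2y4 >= 4
    y2 + 3y3 + 4y4 >= 2
    y1, y2, y3, y4 >= 0

Solving the primal: x* = (4, 2.5).
  primal value c^T x* = 21.
Solving the dual: y* = (3, 0, 0, 0.5).
  dual value b^T y* = 21.
Strong duality: c^T x* = b^T y*. Confirmed.

21


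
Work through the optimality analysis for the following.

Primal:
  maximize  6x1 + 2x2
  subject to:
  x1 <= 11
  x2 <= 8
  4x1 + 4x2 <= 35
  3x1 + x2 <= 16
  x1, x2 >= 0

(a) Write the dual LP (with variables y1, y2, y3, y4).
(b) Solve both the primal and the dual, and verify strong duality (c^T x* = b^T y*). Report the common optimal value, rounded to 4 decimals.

The standard primal-dual pair for 'max c^T x s.t. A x <= b, x >= 0' is:
  Dual:  min b^T y  s.t.  A^T y >= c,  y >= 0.

So the dual LP is:
  minimize  11y1 + 8y2 + 35y3 + 16y4
  subject to:
    y1 + 4y3 + 3y4 >= 6
    y2 + 4y3 + y4 >= 2
    y1, y2, y3, y4 >= 0

Solving the primal: x* = (3.625, 5.125).
  primal value c^T x* = 32.
Solving the dual: y* = (0, 0, 0, 2).
  dual value b^T y* = 32.
Strong duality: c^T x* = b^T y*. Confirmed.

32


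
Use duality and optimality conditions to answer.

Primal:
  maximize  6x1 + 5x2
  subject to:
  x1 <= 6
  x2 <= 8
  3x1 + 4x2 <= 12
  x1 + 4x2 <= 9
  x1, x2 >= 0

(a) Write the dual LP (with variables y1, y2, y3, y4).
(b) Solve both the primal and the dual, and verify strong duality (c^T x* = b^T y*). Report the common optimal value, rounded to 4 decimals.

The standard primal-dual pair for 'max c^T x s.t. A x <= b, x >= 0' is:
  Dual:  min b^T y  s.t.  A^T y >= c,  y >= 0.

So the dual LP is:
  minimize  6y1 + 8y2 + 12y3 + 9y4
  subject to:
    y1 + 3y3 + y4 >= 6
    y2 + 4y3 + 4y4 >= 5
    y1, y2, y3, y4 >= 0

Solving the primal: x* = (4, 0).
  primal value c^T x* = 24.
Solving the dual: y* = (0, 0, 2, 0).
  dual value b^T y* = 24.
Strong duality: c^T x* = b^T y*. Confirmed.

24


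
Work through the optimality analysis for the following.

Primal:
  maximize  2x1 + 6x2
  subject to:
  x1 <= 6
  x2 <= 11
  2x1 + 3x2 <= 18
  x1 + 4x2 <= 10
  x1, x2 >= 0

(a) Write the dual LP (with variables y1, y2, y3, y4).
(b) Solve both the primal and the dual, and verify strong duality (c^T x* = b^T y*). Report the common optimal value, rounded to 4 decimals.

The standard primal-dual pair for 'max c^T x s.t. A x <= b, x >= 0' is:
  Dual:  min b^T y  s.t.  A^T y >= c,  y >= 0.

So the dual LP is:
  minimize  6y1 + 11y2 + 18y3 + 10y4
  subject to:
    y1 + 2y3 + y4 >= 2
    y2 + 3y3 + 4y4 >= 6
    y1, y2, y3, y4 >= 0

Solving the primal: x* = (6, 1).
  primal value c^T x* = 18.
Solving the dual: y* = (0.5, 0, 0, 1.5).
  dual value b^T y* = 18.
Strong duality: c^T x* = b^T y*. Confirmed.

18


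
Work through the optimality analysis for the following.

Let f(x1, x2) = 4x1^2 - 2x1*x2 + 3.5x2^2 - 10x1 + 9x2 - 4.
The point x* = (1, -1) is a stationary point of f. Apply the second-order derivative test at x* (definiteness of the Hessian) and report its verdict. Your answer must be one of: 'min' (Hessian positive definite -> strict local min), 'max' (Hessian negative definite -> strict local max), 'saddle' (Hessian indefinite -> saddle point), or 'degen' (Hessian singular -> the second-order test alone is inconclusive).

Compute the Hessian H = grad^2 f:
  H = [[8, -2], [-2, 7]]
Verify stationarity: grad f(x*) = H x* + g = (0, 0).
Eigenvalues of H: 5.4384, 9.5616.
Both eigenvalues > 0, so H is positive definite -> x* is a strict local min.

min
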